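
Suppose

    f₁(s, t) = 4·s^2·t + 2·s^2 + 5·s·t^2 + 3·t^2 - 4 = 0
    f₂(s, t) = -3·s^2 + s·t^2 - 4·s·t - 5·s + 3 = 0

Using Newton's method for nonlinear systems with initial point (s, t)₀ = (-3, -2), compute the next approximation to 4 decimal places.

(-1.3651, -1.8280)

At (-3, -2): F = (-106.0000, -45.0000).
Jacobian J = [[8·s·t + 4·s + 5·t^2, 4·s^2 + 10·s·t + 6·t], [-6·s + t^2 - 4·t - 5, 2·s·t - 4·s]].
At the point, J = [[56.0000, 84.0000], [25.0000, 24.0000]] (det J = -756.0000).
Solving J·Δ = −F gives Δ = (1.6349, 0.1720).
Then the next iterate is (s, t)₁ = (-1.3651, -1.8280).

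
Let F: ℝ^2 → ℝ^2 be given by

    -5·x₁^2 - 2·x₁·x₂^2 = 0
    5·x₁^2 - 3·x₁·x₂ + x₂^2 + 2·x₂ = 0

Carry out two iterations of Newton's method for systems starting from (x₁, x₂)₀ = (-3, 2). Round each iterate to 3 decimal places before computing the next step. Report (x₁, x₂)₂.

At (-3, 2): F = (-21.000, 71.000).
Jacobian J = [[-10·x₁ - 2·x₂^2, -4·x₁·x₂], [10·x₁ - 3·x₂, -3·x₁ + 2·x₂ + 2]].
At the point, J = [[22.000, 24.000], [-36.000, 15.000]] (det J = 1194.000).
Solving J·Δ = −F gives Δ = (1.691, -0.675).
Then the next iterate is (x₁, x₂)₁ = (-1.309, 1.325).
Round to (-1.309, 1.325) and repeat: F = (-3.97118, 18.17630), J = [[9.57875, 6.93770], [-17.065, 8.577]].
Δ = (0.799, -0.530), so (x₁, x₂)₂ = (-0.510, 0.795).

(-0.510, 0.795)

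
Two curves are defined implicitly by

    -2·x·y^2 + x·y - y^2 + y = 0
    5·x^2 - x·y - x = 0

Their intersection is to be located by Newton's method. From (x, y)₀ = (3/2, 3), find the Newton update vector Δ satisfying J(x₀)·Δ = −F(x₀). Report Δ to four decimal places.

(-0.6009, -0.9064)

At (3/2, 3): F = (-28.5000, 5.2500).
Jacobian J = [[-2·y^2 + y, -4·x·y + x - 2·y + 1], [10·x - y - 1, -x]].
At the point, J = [[-15.0000, -21.5000], [11.0000, -1.5000]] (det J = 259.0000).
Solving J·Δ = −F gives Δ = (-0.6009, -0.9064).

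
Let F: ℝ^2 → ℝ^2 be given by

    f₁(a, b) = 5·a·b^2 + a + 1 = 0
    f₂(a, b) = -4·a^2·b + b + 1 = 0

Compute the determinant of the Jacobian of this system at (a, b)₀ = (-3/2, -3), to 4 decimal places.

J = [[5·b^2 + 1, 10·a·b], [-8·a·b, -4·a^2 + 1]].
At the point, J = [[46.0000, 45.0000], [-36.0000, -8.0000]].
det J = 1252.0000.

1252.0000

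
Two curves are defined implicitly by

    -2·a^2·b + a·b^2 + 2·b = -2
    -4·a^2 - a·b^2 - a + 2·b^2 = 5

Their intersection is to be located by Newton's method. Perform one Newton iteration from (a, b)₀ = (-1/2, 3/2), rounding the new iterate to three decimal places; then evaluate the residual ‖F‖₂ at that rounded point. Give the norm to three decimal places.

At (-1/2, 3/2): F = (3.125, 0.125).
Jacobian J = [[-4·a·b + b^2, -2·a^2 + 2·a·b + 2], [-8·a - b^2 - 1, -2·a·b + 4·b]].
At the point, J = [[5.250, 0.000], [0.750, 7.500]] (det J = 39.375).
Solving J·Δ = −F gives Δ = (-0.595, 0.043).
Then the next iterate is (a, b)₁ = (-1.095, 1.543).
Re-evaluating at (-1.095, 1.543): F = (-1.22122, -1.33237), so ‖F‖₂ = 1.807.

1.807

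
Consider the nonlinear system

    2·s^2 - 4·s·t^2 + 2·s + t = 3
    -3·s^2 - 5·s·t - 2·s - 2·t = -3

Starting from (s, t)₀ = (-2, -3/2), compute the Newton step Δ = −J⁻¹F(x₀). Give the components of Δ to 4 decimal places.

(0.8885, 0.1814)

At (-2, -3/2): F = (17.5000, -17.0000).
Jacobian J = [[4·s - 4·t^2 + 2, -8·s·t + 1], [-6·s - 5·t - 2, -5·s - 2]].
At the point, J = [[-15.0000, -23.0000], [17.5000, 8.0000]] (det J = 282.5000).
Solving J·Δ = −F gives Δ = (0.8885, 0.1814).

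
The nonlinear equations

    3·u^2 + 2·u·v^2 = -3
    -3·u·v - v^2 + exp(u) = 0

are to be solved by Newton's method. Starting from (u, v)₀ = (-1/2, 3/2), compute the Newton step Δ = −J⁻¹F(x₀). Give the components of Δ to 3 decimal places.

At (-1/2, 3/2): F = (1.500, 0.60653).
Jacobian J = [[6·u + 2·v^2, 4·u·v], [-3·v + exp(u), -3·u - 2·v]].
At the point, J = [[1.500, -3.000], [-3.89347, -1.500]] (det J = -13.93041).
Solving J·Δ = −F gives Δ = (-0.031, 0.485).

(-0.031, 0.485)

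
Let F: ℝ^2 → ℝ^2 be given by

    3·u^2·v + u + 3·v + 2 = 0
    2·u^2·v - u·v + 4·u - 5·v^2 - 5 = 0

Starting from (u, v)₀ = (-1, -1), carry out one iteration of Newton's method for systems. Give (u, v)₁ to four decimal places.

(-2.0000, 1.0000)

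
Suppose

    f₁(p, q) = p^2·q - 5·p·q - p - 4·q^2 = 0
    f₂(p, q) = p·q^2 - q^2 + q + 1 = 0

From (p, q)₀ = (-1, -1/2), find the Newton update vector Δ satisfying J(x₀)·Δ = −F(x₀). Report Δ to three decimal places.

(1.800, -0.150)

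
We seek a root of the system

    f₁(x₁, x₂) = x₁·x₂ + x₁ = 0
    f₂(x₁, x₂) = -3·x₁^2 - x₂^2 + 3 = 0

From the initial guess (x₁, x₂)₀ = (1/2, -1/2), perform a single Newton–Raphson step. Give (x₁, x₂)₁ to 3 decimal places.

(0.875, -1.375)

At (1/2, -1/2): F = (0.250, 2.000).
Jacobian J = [[x₂ + 1, x₁], [-6·x₁, -2·x₂]].
At the point, J = [[0.500, 0.500], [-3.000, 1.000]] (det J = 2.000).
Solving J·Δ = −F gives Δ = (0.375, -0.875).
Then the next iterate is (x₁, x₂)₁ = (0.875, -1.375).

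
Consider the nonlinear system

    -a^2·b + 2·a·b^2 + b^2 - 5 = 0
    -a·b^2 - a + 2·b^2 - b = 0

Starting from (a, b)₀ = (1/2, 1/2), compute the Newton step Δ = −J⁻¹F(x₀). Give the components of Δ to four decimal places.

(0.5571, 2.6429)

At (1/2, 1/2): F = (-4.6250, -0.6250).
Jacobian J = [[-2·a·b + 2·b^2, -a^2 + 4·a·b + 2·b], [-b^2 - 1, -2·a·b + 4·b - 1]].
At the point, J = [[0.0000, 1.7500], [-1.2500, 0.5000]] (det J = 2.1875).
Solving J·Δ = −F gives Δ = (0.5571, 2.6429).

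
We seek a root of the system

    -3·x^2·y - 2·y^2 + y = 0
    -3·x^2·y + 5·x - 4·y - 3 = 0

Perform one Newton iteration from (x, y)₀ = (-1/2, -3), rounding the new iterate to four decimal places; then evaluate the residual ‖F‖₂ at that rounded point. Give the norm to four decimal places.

4.6135

At (-1/2, -3): F = (-18.7500, 8.7500).
Jacobian J = [[-6·x·y, -3·x^2 - 4·y + 1], [-6·x·y + 5, -3·x^2 - 4]].
At the point, J = [[-9.0000, 12.2500], [-4.0000, -4.7500]] (det J = 91.7500).
Solving J·Δ = −F gives Δ = (0.1975, 1.6757).
Then the next iterate is (x, y)₁ = (-0.3025, -1.3243).
Re-evaluating at (-0.3025, -1.3243): F = (-4.468296, 1.148245), so ‖F‖₂ = 4.6135.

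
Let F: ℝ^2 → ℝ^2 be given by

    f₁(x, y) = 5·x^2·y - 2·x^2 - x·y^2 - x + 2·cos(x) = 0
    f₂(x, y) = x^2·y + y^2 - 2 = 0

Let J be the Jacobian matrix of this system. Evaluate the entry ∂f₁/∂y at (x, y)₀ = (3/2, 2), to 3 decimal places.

5.250

∂f₁/∂y = 5·x^2 - 2·x·y.
At (3/2, 2) this is 5.250.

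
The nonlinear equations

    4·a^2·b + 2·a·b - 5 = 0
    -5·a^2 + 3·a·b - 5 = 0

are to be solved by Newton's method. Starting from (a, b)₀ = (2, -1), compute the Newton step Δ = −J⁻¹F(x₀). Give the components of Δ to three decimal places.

At (2, -1): F = (-25.000, -31.000).
Jacobian J = [[8·a·b + 2·b, 4·a^2 + 2·a], [-10·a + 3·b, 3·a]].
At the point, J = [[-18.000, 20.000], [-23.000, 6.000]] (det J = 352.000).
Solving J·Δ = −F gives Δ = (-1.335, 0.048).

(-1.335, 0.048)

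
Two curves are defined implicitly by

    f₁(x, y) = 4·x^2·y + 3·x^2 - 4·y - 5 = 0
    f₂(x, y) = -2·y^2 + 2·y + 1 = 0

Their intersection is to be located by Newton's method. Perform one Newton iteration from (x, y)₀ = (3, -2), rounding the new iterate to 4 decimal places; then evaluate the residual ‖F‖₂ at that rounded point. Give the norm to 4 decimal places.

6.4833

At (3, -2): F = (-42.0000, -11.0000).
Jacobian J = [[8·x·y + 6·x, 4·x^2 - 4], [0, -4·y + 2]].
At the point, J = [[-30.0000, 32.0000], [0.0000, 10.0000]] (det J = -300.0000).
Solving J·Δ = −F gives Δ = (-0.2267, 1.1000).
Then the next iterate is (x, y)₁ = (2.7733, -0.9000).
Re-evaluating at (2.7733, -0.9000): F = (-6.014716, -2.4200), so ‖F‖₂ = 6.4833.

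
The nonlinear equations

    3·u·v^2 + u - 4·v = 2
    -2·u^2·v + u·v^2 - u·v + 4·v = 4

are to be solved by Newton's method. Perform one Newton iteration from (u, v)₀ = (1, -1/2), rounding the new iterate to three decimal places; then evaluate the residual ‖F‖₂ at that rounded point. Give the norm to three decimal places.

5.519

At (1, -1/2): F = (1.750, -4.250).
Jacobian J = [[3·v^2 + 1, 6·u·v - 4], [-4·u·v + v^2 - v, -2·u^2 + 2·u·v - u + 4]].
At the point, J = [[1.750, -7.000], [2.750, 0.000]] (det J = 19.250).
Solving J·Δ = −F gives Δ = (1.545, 0.636).
Then the next iterate is (u, v)₁ = (2.545, 0.136).
Re-evaluating at (2.545, 0.136): F = (0.14222, -5.51680), so ‖F‖₂ = 5.519.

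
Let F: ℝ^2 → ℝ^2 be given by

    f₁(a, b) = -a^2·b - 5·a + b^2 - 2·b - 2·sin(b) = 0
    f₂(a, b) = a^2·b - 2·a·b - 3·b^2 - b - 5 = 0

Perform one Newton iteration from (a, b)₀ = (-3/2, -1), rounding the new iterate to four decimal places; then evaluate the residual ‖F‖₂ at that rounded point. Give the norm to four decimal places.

At (-3/2, -1): F = (14.432942, -12.2500).
Jacobian J = [[-2·a·b - 5, -a^2 + 2·b - 2·cos(b) - 2], [2·a·b - 2·b, a^2 - 2·a - 6·b - 1]].
At the point, J = [[-8.0000, -7.330605], [5.0000, 10.2500]] (det J = -45.346977).
Solving J·Δ = −F gives Δ = (1.2821, 0.5697).
Then the next iterate is (a, b)₁ = (-0.2179, -0.4303).
Re-evaluating at (-0.2179, -0.4303): F = (2.989976, -5.333130), so ‖F‖₂ = 6.1141.

6.1141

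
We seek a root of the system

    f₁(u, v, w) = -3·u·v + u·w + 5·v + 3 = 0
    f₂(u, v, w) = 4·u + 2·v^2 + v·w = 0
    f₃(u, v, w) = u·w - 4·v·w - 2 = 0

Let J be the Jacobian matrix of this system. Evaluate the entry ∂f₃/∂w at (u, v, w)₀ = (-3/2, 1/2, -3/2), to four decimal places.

-3.5000

∂f₃/∂w = u - 4·v.
At (-3/2, 1/2, -3/2) this is -3.5000.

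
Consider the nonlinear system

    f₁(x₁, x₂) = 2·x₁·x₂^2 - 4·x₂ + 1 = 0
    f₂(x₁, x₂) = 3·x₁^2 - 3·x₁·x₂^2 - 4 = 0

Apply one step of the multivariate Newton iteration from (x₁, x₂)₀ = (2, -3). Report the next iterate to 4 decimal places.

(-0.0877, -2.5921)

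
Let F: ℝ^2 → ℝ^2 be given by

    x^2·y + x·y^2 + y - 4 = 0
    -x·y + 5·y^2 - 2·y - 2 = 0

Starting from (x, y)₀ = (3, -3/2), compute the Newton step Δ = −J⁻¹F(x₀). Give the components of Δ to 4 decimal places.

(-1.7097, 0.7093)

At (3, -3/2): F = (-12.2500, 16.7500).
Jacobian J = [[2·x·y + y^2, x^2 + 2·x·y + 1], [-y, -x + 10·y - 2]].
At the point, J = [[-6.7500, 1.0000], [1.5000, -20.0000]] (det J = 133.5000).
Solving J·Δ = −F gives Δ = (-1.7097, 0.7093).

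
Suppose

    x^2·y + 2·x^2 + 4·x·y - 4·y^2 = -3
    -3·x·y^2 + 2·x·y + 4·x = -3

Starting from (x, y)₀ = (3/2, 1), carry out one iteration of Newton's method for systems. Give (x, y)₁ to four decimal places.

(0.5810, 1.7905)

At (3/2, 1): F = (11.7500, 7.5000).
Jacobian J = [[2·x·y + 4·x + 4·y, x^2 + 4·x - 8·y], [-3·y^2 + 2·y + 4, -6·x·y + 2·x]].
At the point, J = [[13.0000, 0.2500], [3.0000, -6.0000]] (det J = -78.7500).
Solving J·Δ = −F gives Δ = (-0.9190, 0.7905).
Then the next iterate is (x, y)₁ = (0.5810, 1.7905).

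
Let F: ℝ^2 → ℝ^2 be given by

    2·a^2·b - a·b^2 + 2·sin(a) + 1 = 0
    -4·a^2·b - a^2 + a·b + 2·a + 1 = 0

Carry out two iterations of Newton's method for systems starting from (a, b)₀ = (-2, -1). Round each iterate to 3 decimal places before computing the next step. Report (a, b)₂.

(-0.529, -0.773)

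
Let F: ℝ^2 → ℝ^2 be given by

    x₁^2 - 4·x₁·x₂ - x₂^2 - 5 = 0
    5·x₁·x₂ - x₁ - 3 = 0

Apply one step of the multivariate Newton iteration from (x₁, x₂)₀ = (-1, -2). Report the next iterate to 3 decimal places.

(-1.276, 0.207)

At (-1, -2): F = (-16.000, 8.000).
Jacobian J = [[2·x₁ - 4·x₂, -4·x₁ - 2·x₂], [5·x₂ - 1, 5·x₁]].
At the point, J = [[6.000, 8.000], [-11.000, -5.000]] (det J = 58.000).
Solving J·Δ = −F gives Δ = (-0.276, 2.207).
Then the next iterate is (x₁, x₂)₁ = (-1.276, 0.207).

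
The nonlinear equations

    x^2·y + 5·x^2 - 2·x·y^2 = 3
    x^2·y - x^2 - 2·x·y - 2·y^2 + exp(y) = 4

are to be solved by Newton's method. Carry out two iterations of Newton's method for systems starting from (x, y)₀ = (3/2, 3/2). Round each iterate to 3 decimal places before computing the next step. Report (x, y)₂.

(-4.217, 2.012)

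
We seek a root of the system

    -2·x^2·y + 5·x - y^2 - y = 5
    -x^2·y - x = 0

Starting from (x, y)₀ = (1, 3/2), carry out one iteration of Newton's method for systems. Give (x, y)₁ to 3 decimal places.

(0.641, 0.435)

At (1, 3/2): F = (-6.750, -2.500).
Jacobian J = [[-4·x·y + 5, -2·x^2 - 2·y - 1], [-2·x·y - 1, -x^2]].
At the point, J = [[-1.000, -6.000], [-4.000, -1.000]] (det J = -23.000).
Solving J·Δ = −F gives Δ = (-0.359, -1.065).
Then the next iterate is (x, y)₁ = (0.641, 0.435).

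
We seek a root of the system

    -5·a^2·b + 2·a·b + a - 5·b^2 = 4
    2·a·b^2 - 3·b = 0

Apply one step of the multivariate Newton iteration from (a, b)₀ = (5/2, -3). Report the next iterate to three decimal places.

At (5/2, -3): F = (32.250, 54.000).
Jacobian J = [[-10·a·b + 2·b + 1, -5·a^2 + 2·a - 10·b], [2·b^2, 4·a·b - 3]].
At the point, J = [[70.000, 3.750], [18.000, -33.000]] (det J = -2377.500).
Solving J·Δ = −F gives Δ = (-0.533, 1.346).
Then the next iterate is (a, b)₁ = (1.967, -1.654).

(1.967, -1.654)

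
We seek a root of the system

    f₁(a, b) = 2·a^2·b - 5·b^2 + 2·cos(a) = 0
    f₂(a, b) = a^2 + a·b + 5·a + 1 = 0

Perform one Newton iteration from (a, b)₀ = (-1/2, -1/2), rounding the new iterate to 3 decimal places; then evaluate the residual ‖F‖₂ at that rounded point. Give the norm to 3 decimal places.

0.182

At (-1/2, -1/2): F = (0.25517, -1.000).
Jacobian J = [[4·a·b - 2·sin(a), 2·a^2 - 10·b], [2·a + b + 5, a]].
At the point, J = [[1.95885, 5.500], [3.500, -0.500]] (det J = -20.22943).
Solving J·Δ = −F gives Δ = (0.266, -0.141).
Then the next iterate is (a, b)₁ = (-0.234, -0.641).
Re-evaluating at (-0.234, -0.641): F = (-0.17911, 0.03475), so ‖F‖₂ = 0.182.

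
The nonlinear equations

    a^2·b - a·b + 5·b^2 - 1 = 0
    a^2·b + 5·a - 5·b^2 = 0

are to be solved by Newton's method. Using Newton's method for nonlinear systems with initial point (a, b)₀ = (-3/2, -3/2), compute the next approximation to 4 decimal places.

At (-3/2, -3/2): F = (4.6250, -22.1250).
Jacobian J = [[2·a·b - b, a^2 - a + 10·b], [2·a·b + 5, a^2 - 10·b]].
At the point, J = [[6.0000, -11.2500], [9.5000, 17.2500]] (det J = 210.3750).
Solving J·Δ = −F gives Δ = (0.8039, 0.8399).
Then the next iterate is (a, b)₁ = (-0.6961, -0.6601).

(-0.6961, -0.6601)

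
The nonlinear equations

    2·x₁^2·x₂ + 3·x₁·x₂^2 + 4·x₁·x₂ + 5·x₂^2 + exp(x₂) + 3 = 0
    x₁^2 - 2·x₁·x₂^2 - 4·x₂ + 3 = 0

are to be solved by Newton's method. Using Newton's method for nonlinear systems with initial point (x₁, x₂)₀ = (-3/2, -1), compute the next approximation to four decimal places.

At (-3/2, -1): F = (5.367879, 12.2500).
Jacobian J = [[4·x₁·x₂ + 3·x₂^2 + 4·x₂, 2·x₁^2 + 6·x₁·x₂ + 4·x₁ + 10·x₂ + exp(x₂)], [2·x₁ - 2·x₂^2, -4·x₁·x₂ - 4]].
At the point, J = [[5.0000, -2.132121], [-5.0000, -10.0000]] (det J = -60.660603).
Solving J·Δ = −F gives Δ = (-0.4543, 1.4522).
Then the next iterate is (x₁, x₂)₁ = (-1.9543, 0.4522).

(-1.9543, 0.4522)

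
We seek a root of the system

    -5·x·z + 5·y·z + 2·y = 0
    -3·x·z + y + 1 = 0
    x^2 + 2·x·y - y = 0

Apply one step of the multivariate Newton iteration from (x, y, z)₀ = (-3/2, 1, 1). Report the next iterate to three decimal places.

(0.872, -0.030, 1.366)

At (-3/2, 1, 1): F = (14.500, 6.500, -1.750).
Jacobian J = [[-5·z, 5·z + 2, -5·x + 5·y], [-3·z, 1, -3·x], [2·x + 2·y, 2·x - 1, 0]].
At the point, J = [[-5.000, 7.000, 12.500], [-3.000, 1.000, 4.500], [-1.000, -4.000, 0.000]] (det J = 41.000).
Solving J·Δ = −F gives Δ = (2.372, -1.030, 0.366).
Then the next iterate is (x, y, z)₁ = (0.872, -0.030, 1.366).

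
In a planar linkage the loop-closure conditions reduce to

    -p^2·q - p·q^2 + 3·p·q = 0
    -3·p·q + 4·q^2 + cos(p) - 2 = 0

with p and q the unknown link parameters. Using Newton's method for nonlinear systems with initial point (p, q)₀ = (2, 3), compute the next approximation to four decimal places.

(1.8091, 2.0291)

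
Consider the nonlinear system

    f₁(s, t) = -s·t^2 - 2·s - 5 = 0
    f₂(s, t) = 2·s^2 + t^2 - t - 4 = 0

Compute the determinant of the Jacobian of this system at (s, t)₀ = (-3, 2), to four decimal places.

126.0000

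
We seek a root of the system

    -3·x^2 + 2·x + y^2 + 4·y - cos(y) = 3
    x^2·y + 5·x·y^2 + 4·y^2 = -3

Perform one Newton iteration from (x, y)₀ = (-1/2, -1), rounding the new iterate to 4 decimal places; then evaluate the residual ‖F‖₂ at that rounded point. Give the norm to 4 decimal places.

40.0730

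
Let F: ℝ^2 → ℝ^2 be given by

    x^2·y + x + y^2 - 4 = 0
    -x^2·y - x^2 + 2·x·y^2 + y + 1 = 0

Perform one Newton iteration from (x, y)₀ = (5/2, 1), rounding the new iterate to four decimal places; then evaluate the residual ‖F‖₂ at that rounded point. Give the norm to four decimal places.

At (5/2, 1): F = (5.7500, -5.5000).
Jacobian J = [[2·x·y + 1, x^2 + 2·y], [-2·x·y - 2·x + 2·y^2, -x^2 + 4·x·y + 1]].
At the point, J = [[6.0000, 8.2500], [-8.0000, 4.7500]] (det J = 94.5000).
Solving J·Δ = −F gives Δ = (-0.7692, -0.1376).
Then the next iterate is (x, y)₁ = (1.7308, 0.8624).
Re-evaluating at (1.7308, 0.8624): F = (1.057998, -1.142224), so ‖F‖₂ = 1.5569.

1.5569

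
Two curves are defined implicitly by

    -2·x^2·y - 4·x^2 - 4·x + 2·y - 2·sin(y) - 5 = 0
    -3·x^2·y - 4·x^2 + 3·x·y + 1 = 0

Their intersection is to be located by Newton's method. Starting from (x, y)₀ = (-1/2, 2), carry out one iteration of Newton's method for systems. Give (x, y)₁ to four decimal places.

(-0.1365, 2.5850)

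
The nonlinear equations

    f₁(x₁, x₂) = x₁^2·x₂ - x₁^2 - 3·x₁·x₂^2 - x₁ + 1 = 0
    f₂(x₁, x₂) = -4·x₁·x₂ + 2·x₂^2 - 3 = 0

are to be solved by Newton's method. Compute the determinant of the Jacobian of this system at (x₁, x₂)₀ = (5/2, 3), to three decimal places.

-501.000

J = [[2·x₁·x₂ - 2·x₁ - 3·x₂^2 - 1, x₁^2 - 6·x₁·x₂], [-4·x₂, -4·x₁ + 4·x₂]].
At the point, J = [[-18.000, -38.750], [-12.000, 2.000]].
det J = -501.000.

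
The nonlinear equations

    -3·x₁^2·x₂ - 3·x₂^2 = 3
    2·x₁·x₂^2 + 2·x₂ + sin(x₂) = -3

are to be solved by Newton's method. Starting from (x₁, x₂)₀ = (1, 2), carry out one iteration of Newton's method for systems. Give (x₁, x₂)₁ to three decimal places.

At (1, 2): F = (-21.000, 15.90930).
Jacobian J = [[-6·x₁·x₂, -3·x₁^2 - 6·x₂], [2·x₂^2, 4·x₁·x₂ + cos(x₂) + 2]].
At the point, J = [[-12.000, -15.000], [8.000, 9.58385]] (det J = 4.99376).
Solving J·Δ = −F gives Δ = (-7.485, 4.588).
Then the next iterate is (x₁, x₂)₁ = (-6.485, 6.588).

(-6.485, 6.588)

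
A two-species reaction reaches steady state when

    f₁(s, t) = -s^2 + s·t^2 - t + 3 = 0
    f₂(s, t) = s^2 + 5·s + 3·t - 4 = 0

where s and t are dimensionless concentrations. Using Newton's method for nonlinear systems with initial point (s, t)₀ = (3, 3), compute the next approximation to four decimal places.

(0.5337, 2.3764)

At (3, 3): F = (18.0000, 29.0000).
Jacobian J = [[-2·s + t^2, 2·s·t - 1], [2·s + 5, 3]].
At the point, J = [[3.0000, 17.0000], [11.0000, 3.0000]] (det J = -178.0000).
Solving J·Δ = −F gives Δ = (-2.4663, -0.6236).
Then the next iterate is (s, t)₁ = (0.5337, 2.3764).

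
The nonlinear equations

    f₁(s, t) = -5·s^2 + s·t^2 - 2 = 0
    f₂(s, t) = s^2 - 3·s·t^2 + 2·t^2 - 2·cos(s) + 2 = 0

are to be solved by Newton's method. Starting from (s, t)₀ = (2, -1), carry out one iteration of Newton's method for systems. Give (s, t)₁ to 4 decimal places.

At (2, -1): F = (-20.0000, 2.832294).
Jacobian J = [[-10·s + t^2, 2·s·t], [2·s - 3·t^2 + 2·sin(s), -6·s·t + 4·t]].
At the point, J = [[-19.0000, -4.0000], [2.818595, 8.0000]] (det J = -140.725621).
Solving J·Δ = −F gives Δ = (-1.0565, 0.0182).
Then the next iterate is (s, t)₁ = (0.9435, -0.9818).

(0.9435, -0.9818)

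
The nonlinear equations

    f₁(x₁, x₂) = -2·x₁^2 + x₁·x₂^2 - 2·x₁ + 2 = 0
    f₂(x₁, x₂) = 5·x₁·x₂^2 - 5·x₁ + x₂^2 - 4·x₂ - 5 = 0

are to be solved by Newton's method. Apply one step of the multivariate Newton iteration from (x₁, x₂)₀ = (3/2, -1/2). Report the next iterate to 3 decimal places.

At (3/2, -1/2): F = (-5.125, -8.375).
Jacobian J = [[-4·x₁ + x₂^2 - 2, 2·x₁·x₂], [5·x₂^2 - 5, 10·x₁·x₂ + 2·x₂ - 4]].
At the point, J = [[-7.750, -1.500], [-3.750, -12.500]] (det J = 91.250).
Solving J·Δ = −F gives Δ = (-0.564, -0.501).
Then the next iterate is (x₁, x₂)₁ = (0.936, -1.001).

(0.936, -1.001)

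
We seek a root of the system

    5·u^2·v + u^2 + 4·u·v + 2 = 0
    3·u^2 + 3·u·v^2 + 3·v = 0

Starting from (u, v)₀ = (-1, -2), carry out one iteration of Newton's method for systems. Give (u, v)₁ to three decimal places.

(-1.208, -0.917)

At (-1, -2): F = (1.000, -15.000).
Jacobian J = [[10·u·v + 2·u + 4·v, 5·u^2 + 4·u], [6·u + 3·v^2, 6·u·v + 3]].
At the point, J = [[10.000, 1.000], [6.000, 15.000]] (det J = 144.000).
Solving J·Δ = −F gives Δ = (-0.208, 1.083).
Then the next iterate is (u, v)₁ = (-1.208, -0.917).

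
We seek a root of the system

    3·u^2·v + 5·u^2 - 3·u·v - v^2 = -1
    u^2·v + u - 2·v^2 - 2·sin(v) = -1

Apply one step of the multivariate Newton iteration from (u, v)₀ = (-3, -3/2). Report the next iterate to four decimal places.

At (-3, -3/2): F = (-10.2500, -18.005010).
Jacobian J = [[6·u·v + 10·u - 3·v, 3·u^2 - 3·u - 2·v], [2·u·v + 1, u^2 - 4·v - 2·cos(v)]].
At the point, J = [[1.5000, 39.0000], [10.0000, 14.858526]] (det J = -367.712212).
Solving J·Δ = −F gives Δ = (1.4955, 0.2053).
Then the next iterate is (u, v)₁ = (-1.5045, -1.2947).

(-1.5045, -1.2947)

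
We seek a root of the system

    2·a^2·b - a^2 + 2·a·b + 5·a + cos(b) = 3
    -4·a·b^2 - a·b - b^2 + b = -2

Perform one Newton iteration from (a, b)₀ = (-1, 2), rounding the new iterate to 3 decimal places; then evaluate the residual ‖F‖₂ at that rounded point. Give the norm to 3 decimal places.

682.538

At (-1, 2): F = (-9.41615, 18.000).
Jacobian J = [[4·a·b - 2·a + 2·b + 5, 2·a^2 + 2·a - sin(b)], [-4·b^2 - b, -8·a·b - a - 2·b + 1]].
At the point, J = [[3.000, -0.90930], [-18.000, 14.000]] (det J = 25.63265).
Solving J·Δ = −F gives Δ = (4.504, 4.506).
Then the next iterate is (a, b)₁ = (3.504, 6.506).
Re-evaluating at (3.504, 6.506): F = (208.57286, -649.88881), so ‖F‖₂ = 682.538.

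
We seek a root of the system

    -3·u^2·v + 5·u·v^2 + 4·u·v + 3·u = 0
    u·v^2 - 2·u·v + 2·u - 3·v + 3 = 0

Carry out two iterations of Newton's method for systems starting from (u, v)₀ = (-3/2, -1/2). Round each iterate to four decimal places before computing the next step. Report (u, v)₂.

At (-3/2, -1/2): F = (0.0000, -0.3750).
Jacobian J = [[-6·u·v + 5·v^2 + 4·v + 3, -3·u^2 + 10·u·v + 4·u], [v^2 - 2·v + 2, 2·u·v - 2·u - 3]].
At the point, J = [[-2.2500, -5.2500], [3.2500, 1.5000]] (det J = 13.6875).
Solving J·Δ = −F gives Δ = (0.1438, -0.0616).
Then the next iterate is (u, v)₁ = (-1.3562, -0.5616).
Round to (-1.3562, -0.5616) and repeat: F = (-0.061907, 0.021378), J = [[-2.239279, -3.326216], [3.438595, 1.235684]].
Δ = (0.0006, -0.0190), so (u, v)₂ = (-1.3556, -0.5806).

(-1.3556, -0.5806)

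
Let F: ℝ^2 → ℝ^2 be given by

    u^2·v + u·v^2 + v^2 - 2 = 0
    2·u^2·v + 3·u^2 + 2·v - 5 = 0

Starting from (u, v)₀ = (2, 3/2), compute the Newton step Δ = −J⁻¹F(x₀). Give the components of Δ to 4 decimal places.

(-0.7778, -0.3333)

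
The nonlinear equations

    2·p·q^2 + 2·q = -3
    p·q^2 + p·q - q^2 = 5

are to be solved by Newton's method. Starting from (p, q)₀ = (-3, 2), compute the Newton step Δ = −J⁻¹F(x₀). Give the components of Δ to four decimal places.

At (-3, 2): F = (-17.0000, -27.0000).
Jacobian J = [[2·q^2, 4·p·q + 2], [q^2 + q, 2·p·q + p - 2·q]].
At the point, J = [[8.0000, -22.0000], [6.0000, -19.0000]] (det J = -20.0000).
Solving J·Δ = −F gives Δ = (-13.5500, -5.7000).

(-13.5500, -5.7000)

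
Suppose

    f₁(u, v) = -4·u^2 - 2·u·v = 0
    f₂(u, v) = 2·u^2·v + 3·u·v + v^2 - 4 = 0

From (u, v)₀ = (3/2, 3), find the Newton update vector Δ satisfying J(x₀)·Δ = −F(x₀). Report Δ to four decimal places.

(-0.9206, -0.4762)

At (3/2, 3): F = (-18.0000, 32.0000).
Jacobian J = [[-8·u - 2·v, -2·u], [4·u·v + 3·v, 2·u^2 + 3·u + 2·v]].
At the point, J = [[-18.0000, -3.0000], [27.0000, 15.0000]] (det J = -189.0000).
Solving J·Δ = −F gives Δ = (-0.9206, -0.4762).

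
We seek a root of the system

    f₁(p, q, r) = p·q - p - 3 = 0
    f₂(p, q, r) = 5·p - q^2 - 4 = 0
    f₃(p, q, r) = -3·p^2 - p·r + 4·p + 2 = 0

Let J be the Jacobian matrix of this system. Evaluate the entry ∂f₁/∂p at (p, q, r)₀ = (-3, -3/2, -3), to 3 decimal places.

∂f₁/∂p = q - 1.
At (-3, -3/2, -3) this is -2.500.

-2.500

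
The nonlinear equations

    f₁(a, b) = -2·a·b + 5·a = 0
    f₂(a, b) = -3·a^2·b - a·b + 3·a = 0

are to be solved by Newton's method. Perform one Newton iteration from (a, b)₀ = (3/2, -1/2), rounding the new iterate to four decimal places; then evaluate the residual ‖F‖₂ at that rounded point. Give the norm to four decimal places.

3.2054

At (3/2, -1/2): F = (9.0000, 8.6250).
Jacobian J = [[-2·b + 5, -2·a], [-6·a·b - b + 3, -3·a^2 - a]].
At the point, J = [[6.0000, -3.0000], [8.0000, -8.2500]] (det J = -25.5000).
Solving J·Δ = −F gives Δ = (-1.8971, -0.7941).
Then the next iterate is (a, b)₁ = (-0.3971, -1.2941).
Re-evaluating at (-0.3971, -1.2941): F = (-3.013274, -1.092993), so ‖F‖₂ = 3.2054.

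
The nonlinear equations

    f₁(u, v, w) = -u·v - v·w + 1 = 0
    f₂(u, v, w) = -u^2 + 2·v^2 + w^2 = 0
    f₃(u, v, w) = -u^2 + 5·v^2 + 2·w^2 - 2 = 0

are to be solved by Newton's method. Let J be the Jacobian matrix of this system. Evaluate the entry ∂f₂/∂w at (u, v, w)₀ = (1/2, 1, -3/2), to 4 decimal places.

∂f₂/∂w = 2·w.
At (1/2, 1, -3/2) this is -3.0000.

-3.0000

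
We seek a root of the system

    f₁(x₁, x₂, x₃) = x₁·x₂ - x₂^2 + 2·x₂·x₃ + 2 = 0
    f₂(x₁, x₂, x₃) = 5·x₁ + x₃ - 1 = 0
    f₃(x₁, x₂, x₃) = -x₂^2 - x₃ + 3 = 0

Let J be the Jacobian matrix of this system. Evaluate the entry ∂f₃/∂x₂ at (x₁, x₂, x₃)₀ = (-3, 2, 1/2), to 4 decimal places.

-4.0000

∂f₃/∂x₂ = -2·x₂.
At (-3, 2, 1/2) this is -4.0000.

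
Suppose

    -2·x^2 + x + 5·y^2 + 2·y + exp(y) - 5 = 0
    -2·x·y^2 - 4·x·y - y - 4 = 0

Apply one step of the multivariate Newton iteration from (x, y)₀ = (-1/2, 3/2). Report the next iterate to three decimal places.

(-0.737, 0.940)

At (-1/2, 3/2): F = (12.73169, -0.250).
Jacobian J = [[-4·x + 1, 10·y + exp(y) + 2], [-2·y^2 - 4·y, -4·x·y - 4·x - 1]].
At the point, J = [[3.000, 21.48169], [-10.500, 4.000]] (det J = 237.55774).
Solving J·Δ = −F gives Δ = (-0.237, -0.560).
Then the next iterate is (x, y)₁ = (-0.737, 0.940).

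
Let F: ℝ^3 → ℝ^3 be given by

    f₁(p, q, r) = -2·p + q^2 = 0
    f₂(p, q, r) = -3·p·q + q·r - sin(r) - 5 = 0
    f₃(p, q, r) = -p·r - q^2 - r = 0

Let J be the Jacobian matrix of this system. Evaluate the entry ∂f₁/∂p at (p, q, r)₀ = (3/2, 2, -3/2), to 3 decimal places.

∂f₁/∂p = -2.
At (3/2, 2, -3/2) this is -2.000.

-2.000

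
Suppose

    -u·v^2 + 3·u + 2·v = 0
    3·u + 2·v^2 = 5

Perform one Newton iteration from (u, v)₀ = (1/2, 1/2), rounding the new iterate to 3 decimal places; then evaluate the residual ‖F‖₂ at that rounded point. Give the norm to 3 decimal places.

2260.628

At (1/2, 1/2): F = (2.375, -3.000).
Jacobian J = [[-v^2 + 3, -2·u·v + 2], [3, 4·v]].
At the point, J = [[2.750, 1.500], [3.000, 2.000]] (det J = 1.000).
Solving J·Δ = −F gives Δ = (-9.250, 15.375).
Then the next iterate is (u, v)₁ = (-8.750, 15.875).
Re-evaluating at (-8.750, 15.875): F = (2210.63672, 472.78125), so ‖F‖₂ = 2260.628.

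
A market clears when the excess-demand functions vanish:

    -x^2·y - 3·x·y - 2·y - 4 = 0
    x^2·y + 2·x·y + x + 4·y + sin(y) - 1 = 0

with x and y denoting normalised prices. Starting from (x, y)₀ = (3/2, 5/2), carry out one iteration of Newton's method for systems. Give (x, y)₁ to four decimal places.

At (3/2, 5/2): F = (-25.8750, 24.223472).
Jacobian J = [[-2·x·y - 3·y, -x^2 - 3·x - 2], [2·x·y + 2·y + 1, x^2 + 2·x + cos(y) + 4]].
At the point, J = [[-15.0000, -8.7500], [13.5000, 8.448856]] (det J = -8.607846).
Solving J·Δ = −F gives Δ = (-0.7736, -1.6310).
Then the next iterate is (x, y)₁ = (0.7264, 0.8690).

(0.7264, 0.8690)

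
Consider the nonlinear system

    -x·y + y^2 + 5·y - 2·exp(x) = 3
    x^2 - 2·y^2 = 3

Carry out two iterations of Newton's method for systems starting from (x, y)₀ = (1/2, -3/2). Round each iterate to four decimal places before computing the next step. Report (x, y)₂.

(-2.3720, 0.4057)

At (1/2, -3/2): F = (-10.797443, -7.2500).
Jacobian J = [[-y - 2·exp(x), -x + 2·y + 5], [2·x, -4·y]].
At the point, J = [[-1.797443, 1.5000], [1.0000, 6.0000]] (det J = -12.284655).
Solving J·Δ = −F gives Δ = (-4.3884, 1.9397).
Then the next iterate is (x, y)₁ = (-3.8884, 0.4397).
Round to (-3.8884, 0.4397) and repeat: F = (1.060609, 11.732982), J = [[-0.480656, 9.7678], [-7.7768, -1.7588]].
Δ = (1.5164, -0.0340), so (x, y)₂ = (-2.3720, 0.4057).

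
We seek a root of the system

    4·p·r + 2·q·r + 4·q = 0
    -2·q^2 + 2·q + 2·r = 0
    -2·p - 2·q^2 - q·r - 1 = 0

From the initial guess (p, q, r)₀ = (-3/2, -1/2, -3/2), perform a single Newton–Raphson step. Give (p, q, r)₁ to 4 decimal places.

At (-3/2, -1/2, -3/2): F = (8.5000, -4.5000, 0.7500).
Jacobian J = [[4·r, 2·r + 4, 4·p + 2·q], [0, -4·q + 2, 2], [-2, -4·q - r, -q]].
At the point, J = [[-6.0000, 1.0000, -7.0000], [0.0000, 4.0000, 2.0000], [-2.0000, 3.5000, 0.5000]] (det J = -30.0000).
Solving J·Δ = −F gives Δ = (3.0833, 1.7167, -1.1833).
Then the next iterate is (p, q, r)₁ = (1.5833, 1.2167, -2.6833).

(1.5833, 1.2167, -2.6833)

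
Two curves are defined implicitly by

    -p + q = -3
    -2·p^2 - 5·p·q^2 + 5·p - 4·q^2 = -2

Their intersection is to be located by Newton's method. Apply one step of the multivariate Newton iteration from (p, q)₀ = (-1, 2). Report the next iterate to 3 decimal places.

At (-1, 2): F = (6.000, -1.000).
Jacobian J = [[-1, 1], [-4·p - 5·q^2 + 5, -10·p·q - 8·q]].
At the point, J = [[-1.000, 1.000], [-11.000, 4.000]] (det J = 7.000).
Solving J·Δ = −F gives Δ = (-3.571, -9.571).
Then the next iterate is (p, q)₁ = (-4.571, -7.571).

(-4.571, -7.571)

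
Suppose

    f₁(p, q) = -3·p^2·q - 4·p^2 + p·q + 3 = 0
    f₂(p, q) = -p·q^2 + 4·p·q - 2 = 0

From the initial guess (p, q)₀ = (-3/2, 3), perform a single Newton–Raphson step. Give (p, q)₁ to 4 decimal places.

At (-3/2, 3): F = (-30.7500, -6.5000).
Jacobian J = [[-6·p·q - 8·p + q, -3·p^2 + p], [-q^2 + 4·q, -2·p·q + 4·p]].
At the point, J = [[42.0000, -8.2500], [3.0000, 3.0000]] (det J = 150.7500).
Solving J·Δ = −F gives Δ = (0.9677, 1.1990).
Then the next iterate is (p, q)₁ = (-0.5323, 4.1990).

(-0.5323, 4.1990)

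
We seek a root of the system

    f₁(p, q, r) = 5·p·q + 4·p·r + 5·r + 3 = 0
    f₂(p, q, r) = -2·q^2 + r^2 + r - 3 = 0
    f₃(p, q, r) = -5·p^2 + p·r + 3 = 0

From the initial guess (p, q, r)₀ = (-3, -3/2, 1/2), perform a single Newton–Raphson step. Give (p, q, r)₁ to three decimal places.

(-1.679, -0.018, -0.570)

At (-3, -3/2, 1/2): F = (22.000, -6.750, -43.500).
Jacobian J = [[5·q + 4·r, 5·p, 4·p + 5], [0, -4·q, 2·r + 1], [-10·p + r, 0, p]].
At the point, J = [[-5.500, -15.000, -7.000], [0.000, 6.000, 2.000], [30.500, 0.000, -3.000]] (det J = 465.000).
Solving J·Δ = −F gives Δ = (1.321, 1.482, -1.070).
Then the next iterate is (p, q, r)₁ = (-1.679, -0.018, -0.570).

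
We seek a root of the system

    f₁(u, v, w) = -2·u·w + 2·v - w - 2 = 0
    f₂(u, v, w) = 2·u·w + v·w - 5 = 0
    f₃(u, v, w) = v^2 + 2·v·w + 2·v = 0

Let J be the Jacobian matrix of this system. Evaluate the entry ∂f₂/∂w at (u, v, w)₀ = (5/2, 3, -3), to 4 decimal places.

∂f₂/∂w = 2·u + v.
At (5/2, 3, -3) this is 8.0000.

8.0000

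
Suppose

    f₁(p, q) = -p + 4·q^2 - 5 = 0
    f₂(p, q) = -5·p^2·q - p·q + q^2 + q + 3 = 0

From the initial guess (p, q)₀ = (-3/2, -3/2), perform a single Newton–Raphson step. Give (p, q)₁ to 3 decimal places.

(-0.851, -1.096)

At (-3/2, -3/2): F = (5.500, 18.375).
Jacobian J = [[-1, 8·q], [-10·p·q - q, -5·p^2 - p + 2·q + 1]].
At the point, J = [[-1.000, -12.000], [-21.000, -11.750]] (det J = -240.250).
Solving J·Δ = −F gives Δ = (0.649, 0.404).
Then the next iterate is (p, q)₁ = (-0.851, -1.096).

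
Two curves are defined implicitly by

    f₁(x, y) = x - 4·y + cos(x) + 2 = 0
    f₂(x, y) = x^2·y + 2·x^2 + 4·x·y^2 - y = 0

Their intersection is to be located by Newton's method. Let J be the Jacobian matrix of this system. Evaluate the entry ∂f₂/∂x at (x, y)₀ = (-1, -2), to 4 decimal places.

16.0000

∂f₂/∂x = 2·x·y + 4·x + 4·y^2.
At (-1, -2) this is 16.0000.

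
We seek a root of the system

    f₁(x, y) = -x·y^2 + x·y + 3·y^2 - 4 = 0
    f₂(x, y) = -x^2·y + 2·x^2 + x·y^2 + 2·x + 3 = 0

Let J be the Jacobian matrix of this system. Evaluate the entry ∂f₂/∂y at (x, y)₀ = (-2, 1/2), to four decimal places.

-6.0000

∂f₂/∂y = -x^2 + 2·x·y.
At (-2, 1/2) this is -6.0000.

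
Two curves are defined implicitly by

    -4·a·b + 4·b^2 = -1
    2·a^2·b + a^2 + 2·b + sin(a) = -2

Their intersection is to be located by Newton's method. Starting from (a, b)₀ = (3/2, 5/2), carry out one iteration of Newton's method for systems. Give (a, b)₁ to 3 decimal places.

(0.778, 1.199)

At (3/2, 5/2): F = (11.000, 21.49749).
Jacobian J = [[-4·b, -4·a + 8·b], [4·a·b + 2·a + cos(a), 2·a^2 + 2]].
At the point, J = [[-10.000, 14.000], [18.07074, 6.500]] (det J = -317.99032).
Solving J·Δ = −F gives Δ = (-0.722, -1.301).
Then the next iterate is (a, b)₁ = (0.778, 1.199).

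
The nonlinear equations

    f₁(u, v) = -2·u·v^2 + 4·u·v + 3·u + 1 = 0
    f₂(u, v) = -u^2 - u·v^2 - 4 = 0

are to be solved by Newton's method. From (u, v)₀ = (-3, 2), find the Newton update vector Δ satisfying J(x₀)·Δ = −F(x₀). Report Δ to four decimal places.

(7.0000, -1.0833)

At (-3, 2): F = (-8.0000, -1.0000).
Jacobian J = [[-2·v^2 + 4·v + 3, -4·u·v + 4·u], [-2·u - v^2, -2·u·v]].
At the point, J = [[3.0000, 12.0000], [2.0000, 12.0000]] (det J = 12.0000).
Solving J·Δ = −F gives Δ = (7.0000, -1.0833).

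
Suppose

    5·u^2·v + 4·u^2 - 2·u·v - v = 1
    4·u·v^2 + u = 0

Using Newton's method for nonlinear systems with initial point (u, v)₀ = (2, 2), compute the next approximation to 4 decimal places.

(1.3400, 1.2881)

At (2, 2): F = (45.0000, 34.0000).
Jacobian J = [[10·u·v + 8·u - 2·v, 5·u^2 - 2·u - 1], [4·v^2 + 1, 8·u·v]].
At the point, J = [[52.0000, 15.0000], [17.0000, 32.0000]] (det J = 1409.0000).
Solving J·Δ = −F gives Δ = (-0.6600, -0.7119).
Then the next iterate is (u, v)₁ = (1.3400, 1.2881).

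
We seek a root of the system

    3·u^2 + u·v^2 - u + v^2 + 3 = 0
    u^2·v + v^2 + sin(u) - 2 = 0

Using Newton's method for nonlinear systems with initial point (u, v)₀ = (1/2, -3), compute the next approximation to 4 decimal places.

At (1/2, -3): F = (16.7500, 6.729426).
Jacobian J = [[6·u + v^2 - 1, 2·u·v + 2·v], [2·u·v + cos(u), u^2 + 2·v]].
At the point, J = [[11.0000, -9.0000], [-2.122417, -5.7500]] (det J = -82.351757).
Solving J·Δ = −F gives Δ = (-0.4341, 1.3306).
Then the next iterate is (u, v)₁ = (0.0659, -1.6694).

(0.0659, -1.6694)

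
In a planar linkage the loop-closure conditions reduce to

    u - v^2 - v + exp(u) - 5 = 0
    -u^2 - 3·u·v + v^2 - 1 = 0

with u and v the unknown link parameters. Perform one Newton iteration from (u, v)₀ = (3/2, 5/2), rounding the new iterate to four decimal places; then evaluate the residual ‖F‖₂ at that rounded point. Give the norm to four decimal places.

3.6542

At (3/2, 5/2): F = (-7.768311, -8.2500).
Jacobian J = [[exp(u) + 1, -2·v - 1], [-2·u - 3·v, -3·u + 2·v]].
At the point, J = [[5.481689, -6.0000], [-10.5000, 0.5000]] (det J = -60.259155).
Solving J·Δ = −F gives Δ = (-0.8859, -2.1041).
Then the next iterate is (u, v)₁ = (0.6141, 0.3959).
Re-evaluating at (0.6141, 0.3959): F = (-3.090544, -1.949749), so ‖F‖₂ = 3.6542.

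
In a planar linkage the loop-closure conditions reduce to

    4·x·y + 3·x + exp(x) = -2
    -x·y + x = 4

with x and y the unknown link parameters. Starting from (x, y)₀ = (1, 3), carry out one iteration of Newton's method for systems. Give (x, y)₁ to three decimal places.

(1.441, -3.881)

At (1, 3): F = (19.71828, -6.000).
Jacobian J = [[4·y + exp(x) + 3, 4·x], [-y + 1, -x]].
At the point, J = [[17.71828, 4.000], [-2.000, -1.000]] (det J = -9.71828).
Solving J·Δ = −F gives Δ = (0.441, -6.881).
Then the next iterate is (x, y)₁ = (1.441, -3.881).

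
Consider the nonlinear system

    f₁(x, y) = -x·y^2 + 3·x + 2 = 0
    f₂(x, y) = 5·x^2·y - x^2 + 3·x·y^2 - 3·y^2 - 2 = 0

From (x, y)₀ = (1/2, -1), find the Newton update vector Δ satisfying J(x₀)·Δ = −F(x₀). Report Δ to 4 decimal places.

(-1.5435, 0.0870)

At (1/2, -1): F = (3.0000, -5.0000).
Jacobian J = [[-y^2 + 3, -2·x·y], [10·x·y - 2·x + 3·y^2, 5·x^2 + 6·x·y - 6·y]].
At the point, J = [[2.0000, 1.0000], [-3.0000, 4.2500]] (det J = 11.5000).
Solving J·Δ = −F gives Δ = (-1.5435, 0.0870).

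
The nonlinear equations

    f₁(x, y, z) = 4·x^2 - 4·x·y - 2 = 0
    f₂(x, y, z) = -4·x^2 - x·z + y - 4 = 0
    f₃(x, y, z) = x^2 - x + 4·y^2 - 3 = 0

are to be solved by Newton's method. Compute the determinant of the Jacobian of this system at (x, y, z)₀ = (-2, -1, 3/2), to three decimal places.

J = [[8·x - 4·y, -4·x, 0], [-8·x - z, 1, -x], [2·x - 1, 8·y, 0]].
At the point, J = [[-12.000, 8.000, 0.000], [14.500, 1.000, 2.000], [-5.000, -8.000, 0.000]].
det J = -272.000.

-272.000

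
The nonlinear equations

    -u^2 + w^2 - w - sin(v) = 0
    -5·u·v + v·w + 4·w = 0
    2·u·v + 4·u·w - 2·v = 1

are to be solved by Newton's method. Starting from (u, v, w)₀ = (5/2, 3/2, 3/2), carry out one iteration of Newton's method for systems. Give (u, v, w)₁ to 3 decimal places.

At (5/2, 3/2, 3/2): F = (-6.49749, -10.500, 18.500).
Jacobian J = [[-2·u, -cos(v), 2·w - 1], [-5·v, -5·u + w, v + 4], [2·v + 4·w, 2·u - 2, 4·u]].
At the point, J = [[-5.000, -0.07074, 2.000], [-7.500, -11.000, 5.500], [9.000, 3.000, 10.000]] (det J = 776.69322).
Solving J·Δ = −F gives Δ = (-1.482, -0.176, -0.463).
Then the next iterate is (u, v, w)₁ = (1.018, 1.324, 1.037).

(1.018, 1.324, 1.037)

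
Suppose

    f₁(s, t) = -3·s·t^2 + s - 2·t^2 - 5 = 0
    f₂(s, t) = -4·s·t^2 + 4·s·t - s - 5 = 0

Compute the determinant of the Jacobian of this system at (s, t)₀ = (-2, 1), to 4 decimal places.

-8.0000

J = [[-3·t^2 + 1, -6·s·t - 4·t], [-4·t^2 + 4·t - 1, -8·s·t + 4·s]].
At the point, J = [[-2.0000, 8.0000], [-1.0000, 8.0000]].
det J = -8.0000.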